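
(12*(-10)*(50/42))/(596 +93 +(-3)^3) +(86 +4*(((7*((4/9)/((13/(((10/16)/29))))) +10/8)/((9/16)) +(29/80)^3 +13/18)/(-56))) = 6199733518510417/72452330496000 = 85.57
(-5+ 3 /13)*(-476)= 29512 /13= 2270.15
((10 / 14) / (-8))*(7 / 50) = -1 / 80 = -0.01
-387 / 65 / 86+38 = 4931 / 130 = 37.93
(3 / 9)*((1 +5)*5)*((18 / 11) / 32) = 0.51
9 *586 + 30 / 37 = 195168 / 37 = 5274.81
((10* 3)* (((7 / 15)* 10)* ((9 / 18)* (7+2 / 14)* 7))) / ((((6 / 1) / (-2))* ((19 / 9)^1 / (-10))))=105000 / 19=5526.32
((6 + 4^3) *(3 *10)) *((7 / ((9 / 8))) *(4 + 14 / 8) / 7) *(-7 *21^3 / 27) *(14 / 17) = -1082370800 / 51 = -21222956.86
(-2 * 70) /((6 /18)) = -420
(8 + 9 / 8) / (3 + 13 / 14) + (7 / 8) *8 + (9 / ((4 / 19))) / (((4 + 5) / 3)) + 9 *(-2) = 613 / 110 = 5.57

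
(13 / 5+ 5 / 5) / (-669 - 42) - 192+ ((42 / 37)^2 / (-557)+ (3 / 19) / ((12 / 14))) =-2195535129763 / 11445620330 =-191.82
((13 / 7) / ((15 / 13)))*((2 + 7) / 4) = 507 / 140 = 3.62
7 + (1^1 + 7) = 15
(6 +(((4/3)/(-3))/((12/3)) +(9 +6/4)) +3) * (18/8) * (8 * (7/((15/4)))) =9772/15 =651.47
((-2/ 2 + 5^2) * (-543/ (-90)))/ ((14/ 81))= 29322/ 35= 837.77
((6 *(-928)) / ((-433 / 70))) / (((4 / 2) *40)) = 4872 / 433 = 11.25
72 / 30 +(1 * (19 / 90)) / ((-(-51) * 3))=33067 / 13770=2.40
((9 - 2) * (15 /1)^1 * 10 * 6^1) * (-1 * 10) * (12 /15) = -50400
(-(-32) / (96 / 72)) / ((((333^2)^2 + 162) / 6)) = 16 / 1366263387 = 0.00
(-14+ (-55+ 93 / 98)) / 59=-6669 / 5782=-1.15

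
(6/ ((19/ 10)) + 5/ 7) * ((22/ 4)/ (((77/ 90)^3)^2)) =136846057500000/ 2520016050167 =54.30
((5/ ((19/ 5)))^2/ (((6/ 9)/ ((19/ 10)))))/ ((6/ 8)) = 125/ 19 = 6.58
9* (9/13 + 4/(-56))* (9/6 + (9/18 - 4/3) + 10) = 5424/91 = 59.60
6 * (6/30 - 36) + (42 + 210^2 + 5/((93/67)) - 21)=43909.80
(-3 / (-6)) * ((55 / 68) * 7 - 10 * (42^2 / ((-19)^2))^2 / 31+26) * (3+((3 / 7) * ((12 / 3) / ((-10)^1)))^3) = 845195899584207 / 23556954281000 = 35.88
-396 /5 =-79.20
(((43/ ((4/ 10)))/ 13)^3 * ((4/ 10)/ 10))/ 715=79507/ 2513368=0.03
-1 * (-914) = 914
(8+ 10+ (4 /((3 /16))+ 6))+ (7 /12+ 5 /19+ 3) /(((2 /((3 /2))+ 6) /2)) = 46.38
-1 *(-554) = 554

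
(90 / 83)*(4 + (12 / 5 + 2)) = 756 / 83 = 9.11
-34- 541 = -575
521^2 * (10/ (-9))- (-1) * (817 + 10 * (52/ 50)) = -13534817/ 45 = -300773.71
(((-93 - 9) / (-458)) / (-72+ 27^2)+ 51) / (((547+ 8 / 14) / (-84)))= -501312728 / 64076261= -7.82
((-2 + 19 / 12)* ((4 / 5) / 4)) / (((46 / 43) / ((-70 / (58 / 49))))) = 73745 / 16008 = 4.61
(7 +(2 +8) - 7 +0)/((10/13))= 13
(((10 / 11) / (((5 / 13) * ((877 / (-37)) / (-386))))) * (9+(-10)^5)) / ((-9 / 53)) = 1967882474636 / 86823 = 22665451.26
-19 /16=-1.19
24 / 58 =12 / 29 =0.41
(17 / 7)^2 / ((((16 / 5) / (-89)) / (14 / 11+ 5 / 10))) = -5015595 / 17248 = -290.79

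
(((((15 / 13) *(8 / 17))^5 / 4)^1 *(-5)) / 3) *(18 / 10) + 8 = 4198801320808 / 527182965101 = 7.96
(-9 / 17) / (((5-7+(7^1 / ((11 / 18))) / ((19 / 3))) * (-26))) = -1881 / 17680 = -0.11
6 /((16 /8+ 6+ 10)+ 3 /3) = 6 /19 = 0.32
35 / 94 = 0.37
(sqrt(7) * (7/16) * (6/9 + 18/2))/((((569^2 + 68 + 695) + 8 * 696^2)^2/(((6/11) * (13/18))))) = 2639 * sqrt(7)/27939790805895936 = 0.00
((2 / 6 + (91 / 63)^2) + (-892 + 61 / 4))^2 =80249258089 / 104976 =764453.38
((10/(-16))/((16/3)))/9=-5/384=-0.01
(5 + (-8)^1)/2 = -3/2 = -1.50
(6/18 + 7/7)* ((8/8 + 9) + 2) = 16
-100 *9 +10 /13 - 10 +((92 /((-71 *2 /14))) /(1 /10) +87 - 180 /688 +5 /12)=-108681971 /119067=-912.78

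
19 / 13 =1.46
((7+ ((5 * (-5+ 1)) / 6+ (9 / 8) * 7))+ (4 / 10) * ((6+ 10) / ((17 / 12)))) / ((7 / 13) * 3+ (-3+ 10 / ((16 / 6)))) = 425893 / 62730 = 6.79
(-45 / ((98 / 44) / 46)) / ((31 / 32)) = -1457280 / 1519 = -959.37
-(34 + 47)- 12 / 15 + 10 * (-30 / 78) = -5567 / 65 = -85.65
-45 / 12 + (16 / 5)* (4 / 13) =-719 / 260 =-2.77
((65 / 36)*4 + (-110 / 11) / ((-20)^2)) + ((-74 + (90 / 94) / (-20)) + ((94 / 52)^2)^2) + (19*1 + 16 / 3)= -30772641631 / 966504240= -31.84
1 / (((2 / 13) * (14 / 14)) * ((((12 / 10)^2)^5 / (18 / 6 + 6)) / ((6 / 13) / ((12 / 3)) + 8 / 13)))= 185546875 / 26873856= 6.90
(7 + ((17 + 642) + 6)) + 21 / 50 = 33621 / 50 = 672.42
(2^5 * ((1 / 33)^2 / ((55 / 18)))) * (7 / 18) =0.00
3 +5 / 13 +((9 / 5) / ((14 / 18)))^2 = 139193 / 15925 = 8.74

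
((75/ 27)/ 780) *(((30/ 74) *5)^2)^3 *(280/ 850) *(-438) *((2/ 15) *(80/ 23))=-215578125000000/ 13041587336947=-16.53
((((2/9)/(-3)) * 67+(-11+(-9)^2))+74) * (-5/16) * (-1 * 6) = 9385/36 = 260.69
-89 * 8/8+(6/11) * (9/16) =-88.69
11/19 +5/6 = 161/114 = 1.41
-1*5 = -5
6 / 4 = 3 / 2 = 1.50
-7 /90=-0.08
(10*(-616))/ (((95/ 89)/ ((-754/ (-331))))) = -82674592/ 6289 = -13145.90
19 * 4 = 76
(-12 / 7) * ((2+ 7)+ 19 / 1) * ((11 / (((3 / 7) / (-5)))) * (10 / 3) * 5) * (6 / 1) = 616000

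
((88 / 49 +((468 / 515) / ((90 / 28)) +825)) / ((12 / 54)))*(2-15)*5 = -12209727699 / 50470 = -241920.50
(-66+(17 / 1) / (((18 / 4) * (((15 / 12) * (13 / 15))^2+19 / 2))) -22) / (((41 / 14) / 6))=-11315808 / 63017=-179.57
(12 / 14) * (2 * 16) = 192 / 7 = 27.43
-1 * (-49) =49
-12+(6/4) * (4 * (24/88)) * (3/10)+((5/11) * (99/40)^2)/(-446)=-18078153/1569920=-11.52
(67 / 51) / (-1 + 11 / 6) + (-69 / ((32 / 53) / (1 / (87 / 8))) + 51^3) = 1307850789 / 9860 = 132642.07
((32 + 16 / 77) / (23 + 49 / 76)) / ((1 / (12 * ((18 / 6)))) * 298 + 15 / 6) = 565440 / 4473931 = 0.13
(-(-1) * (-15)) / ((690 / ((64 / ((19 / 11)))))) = -0.81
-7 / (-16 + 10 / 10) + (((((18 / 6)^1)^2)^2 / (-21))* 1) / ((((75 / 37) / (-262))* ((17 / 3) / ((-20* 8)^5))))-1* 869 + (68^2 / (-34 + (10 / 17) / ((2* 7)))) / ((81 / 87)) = -598893091233807011788 / 64918665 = -9225283533384.54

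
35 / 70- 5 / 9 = -1 / 18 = -0.06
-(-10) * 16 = 160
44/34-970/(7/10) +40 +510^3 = 15785309014/119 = 132649655.58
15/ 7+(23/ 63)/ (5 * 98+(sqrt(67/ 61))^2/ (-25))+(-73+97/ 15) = -64.39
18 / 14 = 9 / 7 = 1.29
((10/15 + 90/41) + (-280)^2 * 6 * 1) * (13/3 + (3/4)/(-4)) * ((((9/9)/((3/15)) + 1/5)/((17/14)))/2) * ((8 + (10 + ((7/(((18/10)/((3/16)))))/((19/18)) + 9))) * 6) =45938544184897/66215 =693778512.19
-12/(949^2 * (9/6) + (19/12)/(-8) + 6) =-1152/129687101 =-0.00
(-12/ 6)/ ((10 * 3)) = -1/ 15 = -0.07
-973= -973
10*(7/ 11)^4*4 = 96040/ 14641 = 6.56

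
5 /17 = 0.29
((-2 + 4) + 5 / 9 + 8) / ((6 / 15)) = 475 / 18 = 26.39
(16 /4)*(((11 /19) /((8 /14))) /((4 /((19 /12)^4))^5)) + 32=277962960918363011166009551 /3925770232266214525108224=70.80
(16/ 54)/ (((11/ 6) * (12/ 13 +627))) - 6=-4848614/ 808137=-6.00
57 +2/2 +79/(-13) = 675/13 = 51.92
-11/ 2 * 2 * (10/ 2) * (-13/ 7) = 715/ 7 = 102.14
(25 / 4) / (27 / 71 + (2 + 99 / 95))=168625 / 92336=1.83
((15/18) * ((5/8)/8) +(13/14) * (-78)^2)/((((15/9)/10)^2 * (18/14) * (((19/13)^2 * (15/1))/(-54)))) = -7699220373/28880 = -266593.50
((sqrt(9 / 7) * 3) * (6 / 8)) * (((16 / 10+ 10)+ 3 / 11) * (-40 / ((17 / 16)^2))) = -9027072 * sqrt(7) / 22253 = -1073.27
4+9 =13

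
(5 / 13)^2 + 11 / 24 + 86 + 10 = 391835 / 4056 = 96.61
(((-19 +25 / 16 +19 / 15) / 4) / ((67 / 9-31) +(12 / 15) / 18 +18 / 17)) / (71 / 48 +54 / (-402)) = 0.13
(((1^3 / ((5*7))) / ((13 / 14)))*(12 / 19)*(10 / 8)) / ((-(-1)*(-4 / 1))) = -3 / 494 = -0.01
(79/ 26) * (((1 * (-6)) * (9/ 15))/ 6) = -237/ 130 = -1.82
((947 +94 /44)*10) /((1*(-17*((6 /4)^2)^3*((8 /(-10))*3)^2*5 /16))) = -27.23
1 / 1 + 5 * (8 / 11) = 51 / 11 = 4.64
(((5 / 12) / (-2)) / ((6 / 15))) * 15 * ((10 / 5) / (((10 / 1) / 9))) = -225 / 16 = -14.06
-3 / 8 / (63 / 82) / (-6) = 0.08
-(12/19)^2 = -144/361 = -0.40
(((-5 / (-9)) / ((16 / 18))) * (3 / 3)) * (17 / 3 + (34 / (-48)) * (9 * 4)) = -595 / 48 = -12.40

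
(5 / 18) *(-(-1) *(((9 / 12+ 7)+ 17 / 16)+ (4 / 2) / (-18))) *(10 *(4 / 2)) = 48.34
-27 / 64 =-0.42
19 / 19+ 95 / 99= 194 / 99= 1.96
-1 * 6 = -6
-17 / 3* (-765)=4335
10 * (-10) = -100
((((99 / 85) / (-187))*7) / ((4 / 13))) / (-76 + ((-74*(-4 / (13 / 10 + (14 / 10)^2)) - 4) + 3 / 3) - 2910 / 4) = 44499 / 224763970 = 0.00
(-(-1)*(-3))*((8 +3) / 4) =-33 / 4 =-8.25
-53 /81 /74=-53 /5994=-0.01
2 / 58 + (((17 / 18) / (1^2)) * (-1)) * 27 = -1477 / 58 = -25.47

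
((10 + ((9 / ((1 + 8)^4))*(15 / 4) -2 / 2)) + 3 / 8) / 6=18235 / 11664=1.56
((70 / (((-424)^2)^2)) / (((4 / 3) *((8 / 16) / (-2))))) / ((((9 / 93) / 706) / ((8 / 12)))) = -383005 / 12119778816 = -0.00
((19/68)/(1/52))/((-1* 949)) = -0.02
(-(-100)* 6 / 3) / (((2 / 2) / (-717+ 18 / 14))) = -1002000 / 7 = -143142.86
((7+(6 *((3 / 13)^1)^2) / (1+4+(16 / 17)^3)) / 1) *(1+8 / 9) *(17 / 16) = 9875495585 / 697494096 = 14.16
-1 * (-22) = 22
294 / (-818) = -147 / 409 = -0.36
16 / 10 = 8 / 5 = 1.60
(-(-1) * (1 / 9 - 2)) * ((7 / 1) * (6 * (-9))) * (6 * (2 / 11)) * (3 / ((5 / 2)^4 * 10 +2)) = 22848 / 3839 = 5.95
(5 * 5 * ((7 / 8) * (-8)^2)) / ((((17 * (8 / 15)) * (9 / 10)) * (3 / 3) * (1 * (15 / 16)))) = 183.01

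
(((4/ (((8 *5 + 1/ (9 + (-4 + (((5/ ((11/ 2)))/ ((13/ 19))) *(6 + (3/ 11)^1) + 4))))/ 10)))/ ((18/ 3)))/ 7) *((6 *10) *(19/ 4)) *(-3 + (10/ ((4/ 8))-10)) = 2726700/ 57487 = 47.43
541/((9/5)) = 2705/9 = 300.56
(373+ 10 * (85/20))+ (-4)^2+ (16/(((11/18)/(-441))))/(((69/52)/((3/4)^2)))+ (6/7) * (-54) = -15972163/3542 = -4509.36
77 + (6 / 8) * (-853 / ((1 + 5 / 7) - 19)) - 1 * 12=102.01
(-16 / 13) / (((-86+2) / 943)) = 3772 / 273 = 13.82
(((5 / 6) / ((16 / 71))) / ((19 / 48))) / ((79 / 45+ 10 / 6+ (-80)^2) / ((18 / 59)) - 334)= 143775 / 317880374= 0.00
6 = 6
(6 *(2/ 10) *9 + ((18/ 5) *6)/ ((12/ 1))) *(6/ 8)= 189/ 20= 9.45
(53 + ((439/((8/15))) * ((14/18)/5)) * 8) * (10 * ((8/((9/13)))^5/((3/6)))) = 786444436111360/177147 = 4439501860.67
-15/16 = -0.94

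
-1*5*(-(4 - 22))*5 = -450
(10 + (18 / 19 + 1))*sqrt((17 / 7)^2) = 3859 / 133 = 29.02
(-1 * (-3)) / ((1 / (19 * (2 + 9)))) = 627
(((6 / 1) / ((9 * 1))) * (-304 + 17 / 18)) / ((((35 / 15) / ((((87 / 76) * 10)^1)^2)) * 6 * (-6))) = 315.18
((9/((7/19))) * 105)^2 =6579225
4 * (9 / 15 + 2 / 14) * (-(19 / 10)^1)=-988 / 175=-5.65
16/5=3.20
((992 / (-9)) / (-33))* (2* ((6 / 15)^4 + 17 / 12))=5365232 / 556875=9.63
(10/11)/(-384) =-5/2112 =-0.00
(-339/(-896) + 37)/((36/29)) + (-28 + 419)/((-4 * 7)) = 74401/4608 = 16.15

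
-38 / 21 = -1.81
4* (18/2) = 36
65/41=1.59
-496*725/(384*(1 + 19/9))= -67425/224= -301.00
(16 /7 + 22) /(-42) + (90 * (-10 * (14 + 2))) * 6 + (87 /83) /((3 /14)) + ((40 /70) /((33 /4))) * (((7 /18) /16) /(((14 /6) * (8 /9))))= -185524022305 /2147376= -86395.69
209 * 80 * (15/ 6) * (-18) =-752400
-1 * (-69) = 69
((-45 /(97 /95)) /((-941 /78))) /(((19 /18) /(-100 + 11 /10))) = -31242510 /91277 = -342.28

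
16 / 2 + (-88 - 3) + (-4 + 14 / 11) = -943 / 11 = -85.73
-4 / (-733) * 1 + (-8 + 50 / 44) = -110595 / 16126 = -6.86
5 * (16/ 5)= 16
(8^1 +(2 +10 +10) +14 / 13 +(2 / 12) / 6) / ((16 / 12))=14557 / 624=23.33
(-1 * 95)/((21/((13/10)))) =-247/42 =-5.88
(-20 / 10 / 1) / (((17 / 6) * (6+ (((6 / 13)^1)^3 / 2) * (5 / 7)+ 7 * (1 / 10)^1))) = -0.10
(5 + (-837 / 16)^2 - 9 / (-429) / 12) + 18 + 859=132469687 / 36608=3618.60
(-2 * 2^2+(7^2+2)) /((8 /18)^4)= 282123 /256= 1102.04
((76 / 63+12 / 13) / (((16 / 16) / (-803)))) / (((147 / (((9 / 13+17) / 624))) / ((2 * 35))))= -201312100 / 8719893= -23.09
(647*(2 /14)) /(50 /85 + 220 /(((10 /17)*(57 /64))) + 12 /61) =38243523 /174076210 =0.22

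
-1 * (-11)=11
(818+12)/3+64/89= 74062/267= 277.39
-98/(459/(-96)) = 3136/153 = 20.50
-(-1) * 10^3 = 1000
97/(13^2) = 97/169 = 0.57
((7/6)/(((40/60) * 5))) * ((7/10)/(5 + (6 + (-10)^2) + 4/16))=49/22250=0.00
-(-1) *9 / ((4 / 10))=45 / 2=22.50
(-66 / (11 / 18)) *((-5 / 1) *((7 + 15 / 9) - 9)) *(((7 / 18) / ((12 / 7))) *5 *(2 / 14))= -175 / 6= -29.17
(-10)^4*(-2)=-20000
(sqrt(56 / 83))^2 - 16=-1272 / 83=-15.33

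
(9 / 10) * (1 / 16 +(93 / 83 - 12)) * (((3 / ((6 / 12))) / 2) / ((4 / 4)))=-77571 / 2656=-29.21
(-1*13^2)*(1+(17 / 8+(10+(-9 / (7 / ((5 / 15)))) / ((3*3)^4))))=-271656853 / 122472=-2218.11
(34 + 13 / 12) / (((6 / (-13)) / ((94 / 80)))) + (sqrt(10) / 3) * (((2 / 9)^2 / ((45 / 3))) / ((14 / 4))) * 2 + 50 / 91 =-23264021 / 262080 + 16 * sqrt(10) / 25515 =-88.76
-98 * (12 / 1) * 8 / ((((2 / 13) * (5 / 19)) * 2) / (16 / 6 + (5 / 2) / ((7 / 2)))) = -1964144 / 5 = -392828.80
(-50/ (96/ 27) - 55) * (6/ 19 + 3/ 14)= -155805/ 4256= -36.61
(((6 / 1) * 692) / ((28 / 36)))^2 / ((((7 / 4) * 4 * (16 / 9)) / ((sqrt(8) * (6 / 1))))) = 9425480112 * sqrt(2) / 343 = 38861929.46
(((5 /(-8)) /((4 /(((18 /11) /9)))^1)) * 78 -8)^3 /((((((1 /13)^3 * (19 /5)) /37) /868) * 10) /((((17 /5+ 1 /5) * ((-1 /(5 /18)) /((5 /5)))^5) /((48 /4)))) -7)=2270410527948130820889 /14906352031411318544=152.31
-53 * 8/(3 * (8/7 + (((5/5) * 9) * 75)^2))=-0.00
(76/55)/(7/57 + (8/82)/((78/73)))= 6.45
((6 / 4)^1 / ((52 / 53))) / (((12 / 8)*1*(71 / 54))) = 1431 / 1846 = 0.78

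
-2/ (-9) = 2/ 9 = 0.22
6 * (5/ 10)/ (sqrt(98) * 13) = 3 * sqrt(2)/ 182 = 0.02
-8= -8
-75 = -75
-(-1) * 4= 4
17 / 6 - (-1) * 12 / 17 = 361 / 102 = 3.54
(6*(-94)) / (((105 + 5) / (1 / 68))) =-0.08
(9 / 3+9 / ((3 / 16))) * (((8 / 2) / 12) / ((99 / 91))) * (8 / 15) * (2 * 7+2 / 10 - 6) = 507416 / 7425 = 68.34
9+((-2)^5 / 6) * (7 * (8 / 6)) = -367 / 9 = -40.78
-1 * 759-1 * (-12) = -747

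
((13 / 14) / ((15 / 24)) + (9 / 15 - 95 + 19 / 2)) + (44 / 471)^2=-1295194079 / 15528870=-83.41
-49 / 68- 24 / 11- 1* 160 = -121851 / 748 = -162.90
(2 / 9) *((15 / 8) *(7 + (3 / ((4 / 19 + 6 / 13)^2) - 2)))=1604035 / 330672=4.85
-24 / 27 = -8 / 9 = -0.89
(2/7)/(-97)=-2/679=-0.00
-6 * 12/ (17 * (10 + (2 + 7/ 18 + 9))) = -1296/ 6545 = -0.20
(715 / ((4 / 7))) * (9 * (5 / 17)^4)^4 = 5010651397705078125 / 194644767502667473924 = 0.03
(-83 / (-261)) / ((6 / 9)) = 83 / 174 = 0.48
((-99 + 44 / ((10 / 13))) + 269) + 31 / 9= 10379 / 45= 230.64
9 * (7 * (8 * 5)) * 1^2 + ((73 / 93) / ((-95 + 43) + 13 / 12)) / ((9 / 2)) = 429581296 / 170469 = 2520.00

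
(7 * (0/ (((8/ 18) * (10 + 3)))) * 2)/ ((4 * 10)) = 0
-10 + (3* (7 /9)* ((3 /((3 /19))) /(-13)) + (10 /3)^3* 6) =24431 /117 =208.81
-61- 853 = -914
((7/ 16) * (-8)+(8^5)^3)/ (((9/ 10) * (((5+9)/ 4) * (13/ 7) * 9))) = 78187493530730/ 117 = 668269175476.32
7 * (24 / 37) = 168 / 37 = 4.54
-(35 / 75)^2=-49 / 225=-0.22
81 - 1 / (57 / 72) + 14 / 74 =56188 / 703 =79.93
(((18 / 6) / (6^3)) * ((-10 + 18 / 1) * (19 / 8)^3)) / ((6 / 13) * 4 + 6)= 89167 / 470016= 0.19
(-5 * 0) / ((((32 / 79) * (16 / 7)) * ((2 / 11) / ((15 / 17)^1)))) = 0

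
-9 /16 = -0.56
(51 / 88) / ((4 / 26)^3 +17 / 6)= 336141 / 1645468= 0.20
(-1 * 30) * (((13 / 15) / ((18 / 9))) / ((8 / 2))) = -13 / 4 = -3.25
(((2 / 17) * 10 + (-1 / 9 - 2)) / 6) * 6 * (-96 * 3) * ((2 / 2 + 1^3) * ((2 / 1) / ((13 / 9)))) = 12672 / 17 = 745.41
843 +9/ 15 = 4218/ 5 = 843.60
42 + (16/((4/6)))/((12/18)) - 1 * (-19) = 97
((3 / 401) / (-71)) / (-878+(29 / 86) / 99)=25542 / 212828212873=0.00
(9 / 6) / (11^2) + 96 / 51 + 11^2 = 505589 / 4114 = 122.89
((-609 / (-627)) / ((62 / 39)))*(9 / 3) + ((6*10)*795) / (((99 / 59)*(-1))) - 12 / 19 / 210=-12891791079 / 453530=-28425.44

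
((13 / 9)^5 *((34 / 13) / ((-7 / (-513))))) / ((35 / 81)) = 18450406 / 6615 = 2789.18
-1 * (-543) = 543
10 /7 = 1.43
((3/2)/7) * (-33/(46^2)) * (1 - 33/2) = 3069/59248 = 0.05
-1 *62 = -62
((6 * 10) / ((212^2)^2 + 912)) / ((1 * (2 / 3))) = 45 / 1009982024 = 0.00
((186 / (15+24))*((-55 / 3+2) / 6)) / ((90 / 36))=-3038 / 585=-5.19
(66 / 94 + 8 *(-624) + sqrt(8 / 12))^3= -12910232826110109 / 103823 + 495296439947 *sqrt(6) / 19881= -124287461382.65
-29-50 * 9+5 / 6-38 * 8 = -4693 / 6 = -782.17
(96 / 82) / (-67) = -48 / 2747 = -0.02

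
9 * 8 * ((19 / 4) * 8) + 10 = 2746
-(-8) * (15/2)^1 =60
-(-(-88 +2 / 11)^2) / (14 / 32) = 2132928 / 121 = 17627.50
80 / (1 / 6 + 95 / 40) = 1920 / 61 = 31.48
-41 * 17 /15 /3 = -15.49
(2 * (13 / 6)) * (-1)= -13 / 3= -4.33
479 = 479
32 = 32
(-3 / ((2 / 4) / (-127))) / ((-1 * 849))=-254 / 283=-0.90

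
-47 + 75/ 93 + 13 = -1029/ 31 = -33.19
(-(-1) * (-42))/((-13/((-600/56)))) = -450/13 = -34.62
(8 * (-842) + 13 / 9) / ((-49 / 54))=363666 / 49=7421.76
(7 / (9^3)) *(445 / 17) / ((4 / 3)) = 3115 / 16524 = 0.19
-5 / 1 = -5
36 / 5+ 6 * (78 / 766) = 14958 / 1915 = 7.81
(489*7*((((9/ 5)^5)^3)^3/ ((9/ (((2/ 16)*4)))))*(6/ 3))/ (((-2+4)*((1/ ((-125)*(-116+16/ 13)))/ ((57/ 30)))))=23525547925943307364991851007391945852591649226961/ 14779288903810083866119384765625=1591791599653921635.76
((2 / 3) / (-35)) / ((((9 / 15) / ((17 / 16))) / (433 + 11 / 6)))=-44353 / 3024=-14.67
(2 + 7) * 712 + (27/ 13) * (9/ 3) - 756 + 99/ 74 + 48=5490681/ 962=5707.57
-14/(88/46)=-161/22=-7.32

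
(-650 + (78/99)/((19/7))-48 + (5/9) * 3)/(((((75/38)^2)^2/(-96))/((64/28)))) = 2724657307648/270703125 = 10065.11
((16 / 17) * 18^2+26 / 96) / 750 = 249053 / 612000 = 0.41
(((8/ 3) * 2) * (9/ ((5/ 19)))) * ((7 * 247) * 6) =1892217.60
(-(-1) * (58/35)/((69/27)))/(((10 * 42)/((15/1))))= 261/11270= 0.02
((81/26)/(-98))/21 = -0.00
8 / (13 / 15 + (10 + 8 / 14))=840 / 1201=0.70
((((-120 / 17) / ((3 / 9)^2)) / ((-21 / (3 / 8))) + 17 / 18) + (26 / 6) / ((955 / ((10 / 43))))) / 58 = 36591053 / 1020350268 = 0.04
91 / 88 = 1.03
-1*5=-5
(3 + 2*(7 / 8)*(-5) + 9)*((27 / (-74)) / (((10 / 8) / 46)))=-8073 / 185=-43.64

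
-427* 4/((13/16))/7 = -3904/13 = -300.31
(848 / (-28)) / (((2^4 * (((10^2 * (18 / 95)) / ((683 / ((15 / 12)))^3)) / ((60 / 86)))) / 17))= -21817274421812 / 112875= -193287038.07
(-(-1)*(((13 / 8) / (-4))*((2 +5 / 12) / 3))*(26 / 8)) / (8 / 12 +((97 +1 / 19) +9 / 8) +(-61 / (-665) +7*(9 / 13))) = -42369145 / 4134283584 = -0.01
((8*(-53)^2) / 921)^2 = 504990784 / 848241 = 595.34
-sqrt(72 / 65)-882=-882-6 *sqrt(130) / 65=-883.05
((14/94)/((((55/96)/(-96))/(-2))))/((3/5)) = 43008/517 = 83.19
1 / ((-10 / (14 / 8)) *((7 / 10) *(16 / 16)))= -1 / 4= -0.25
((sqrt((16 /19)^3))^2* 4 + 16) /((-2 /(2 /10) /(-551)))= 1828856 /1805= 1013.22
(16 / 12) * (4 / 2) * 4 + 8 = 56 / 3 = 18.67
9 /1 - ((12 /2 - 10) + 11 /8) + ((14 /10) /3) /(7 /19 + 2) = 63839 /5400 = 11.82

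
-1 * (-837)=837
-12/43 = -0.28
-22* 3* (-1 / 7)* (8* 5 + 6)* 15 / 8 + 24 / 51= 193657 / 238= 813.68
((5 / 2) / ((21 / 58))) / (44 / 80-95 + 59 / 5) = -100 / 1197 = -0.08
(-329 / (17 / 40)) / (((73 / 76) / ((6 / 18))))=-1000160 / 3723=-268.64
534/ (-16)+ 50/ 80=-131/ 4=-32.75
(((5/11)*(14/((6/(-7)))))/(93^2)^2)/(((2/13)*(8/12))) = -3185/3291428844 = -0.00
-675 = -675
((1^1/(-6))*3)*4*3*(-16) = 96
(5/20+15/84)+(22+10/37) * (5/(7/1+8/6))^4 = 3.31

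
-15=-15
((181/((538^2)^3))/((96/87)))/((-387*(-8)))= 5249/2402395934945901723648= 0.00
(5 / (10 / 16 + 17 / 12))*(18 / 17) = 2.59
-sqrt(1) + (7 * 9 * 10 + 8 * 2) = 645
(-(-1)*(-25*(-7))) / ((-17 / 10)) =-1750 / 17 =-102.94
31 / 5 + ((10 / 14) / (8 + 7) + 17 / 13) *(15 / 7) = 28997 / 3185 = 9.10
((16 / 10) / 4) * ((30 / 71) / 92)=3 / 1633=0.00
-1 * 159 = -159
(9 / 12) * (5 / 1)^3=375 / 4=93.75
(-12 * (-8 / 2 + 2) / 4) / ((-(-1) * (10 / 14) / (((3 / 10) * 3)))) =189 / 25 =7.56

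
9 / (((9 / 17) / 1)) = 17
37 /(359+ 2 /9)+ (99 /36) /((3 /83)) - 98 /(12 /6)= 27.19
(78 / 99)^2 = 676 / 1089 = 0.62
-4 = -4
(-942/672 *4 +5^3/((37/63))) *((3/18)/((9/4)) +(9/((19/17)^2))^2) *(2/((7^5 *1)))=39271507224679/30633606387342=1.28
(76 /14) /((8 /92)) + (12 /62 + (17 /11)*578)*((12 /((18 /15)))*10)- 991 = 211053900 /2387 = 88418.06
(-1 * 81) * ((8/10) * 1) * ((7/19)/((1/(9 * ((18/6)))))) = -644.59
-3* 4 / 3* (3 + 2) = -20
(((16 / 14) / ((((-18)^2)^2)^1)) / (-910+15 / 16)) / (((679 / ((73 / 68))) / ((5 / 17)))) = -146 / 26216784007533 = -0.00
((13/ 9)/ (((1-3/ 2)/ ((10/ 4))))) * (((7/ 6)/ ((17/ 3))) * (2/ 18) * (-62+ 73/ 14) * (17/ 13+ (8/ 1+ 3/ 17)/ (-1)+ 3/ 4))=-796325/ 13872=-57.41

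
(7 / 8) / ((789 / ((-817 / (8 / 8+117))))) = -5719 / 744816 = -0.01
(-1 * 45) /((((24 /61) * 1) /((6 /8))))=-2745 /32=-85.78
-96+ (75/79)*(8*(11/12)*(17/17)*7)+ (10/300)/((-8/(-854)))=-414347/9480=-43.71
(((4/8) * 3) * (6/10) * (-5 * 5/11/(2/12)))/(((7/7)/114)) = -1399.09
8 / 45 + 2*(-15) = -1342 / 45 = -29.82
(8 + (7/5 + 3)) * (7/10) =8.68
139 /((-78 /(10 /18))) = -695 /702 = -0.99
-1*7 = -7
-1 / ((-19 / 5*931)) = 5 / 17689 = 0.00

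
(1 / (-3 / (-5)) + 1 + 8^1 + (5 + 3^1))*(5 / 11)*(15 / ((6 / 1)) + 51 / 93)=8820 / 341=25.87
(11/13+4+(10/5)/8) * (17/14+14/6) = 39485/2184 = 18.08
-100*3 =-300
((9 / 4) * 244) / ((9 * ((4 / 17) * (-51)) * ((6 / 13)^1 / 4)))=-793 / 18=-44.06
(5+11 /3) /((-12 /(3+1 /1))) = -26 /9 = -2.89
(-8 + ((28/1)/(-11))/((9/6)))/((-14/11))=160/21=7.62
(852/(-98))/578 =-213/14161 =-0.02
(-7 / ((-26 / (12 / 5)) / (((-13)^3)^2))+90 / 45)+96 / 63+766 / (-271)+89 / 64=5679824310799 / 1821120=3118863.29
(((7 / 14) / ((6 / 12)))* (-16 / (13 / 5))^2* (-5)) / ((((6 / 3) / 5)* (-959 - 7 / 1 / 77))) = 17600 / 35659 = 0.49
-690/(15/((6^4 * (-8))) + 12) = -2384640/41467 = -57.51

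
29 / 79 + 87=6902 / 79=87.37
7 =7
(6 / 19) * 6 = 36 / 19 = 1.89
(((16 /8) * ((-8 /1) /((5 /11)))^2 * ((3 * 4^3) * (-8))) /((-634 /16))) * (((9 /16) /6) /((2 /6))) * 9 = 481738752 /7925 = 60787.22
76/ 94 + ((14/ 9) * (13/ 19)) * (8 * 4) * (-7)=-1909598/ 8037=-237.60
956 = 956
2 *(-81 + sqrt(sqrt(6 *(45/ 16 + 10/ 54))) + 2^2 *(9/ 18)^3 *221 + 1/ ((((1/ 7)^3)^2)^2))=2590^(1/ 4) *sqrt(3)/ 3 + 27682574461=27682574465.12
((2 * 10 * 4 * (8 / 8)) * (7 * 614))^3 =40650809135104000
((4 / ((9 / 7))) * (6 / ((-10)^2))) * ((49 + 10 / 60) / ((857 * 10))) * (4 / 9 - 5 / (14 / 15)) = -36521 / 6941700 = -0.01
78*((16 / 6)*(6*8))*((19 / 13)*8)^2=17743872 / 13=1364913.23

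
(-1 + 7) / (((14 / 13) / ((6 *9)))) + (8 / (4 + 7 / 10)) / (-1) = 98422 / 329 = 299.16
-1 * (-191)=191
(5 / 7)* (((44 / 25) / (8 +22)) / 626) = 11 / 164325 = 0.00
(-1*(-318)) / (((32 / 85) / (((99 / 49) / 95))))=267597 / 14896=17.96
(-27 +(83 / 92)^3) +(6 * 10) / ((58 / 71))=1065474559 / 22581952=47.18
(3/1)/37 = 3/37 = 0.08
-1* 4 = -4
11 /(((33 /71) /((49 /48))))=3479 /144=24.16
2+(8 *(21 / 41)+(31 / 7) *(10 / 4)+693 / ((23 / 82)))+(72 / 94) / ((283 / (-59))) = 436840497441 / 175599802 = 2487.70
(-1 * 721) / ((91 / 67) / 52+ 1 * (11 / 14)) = -888.11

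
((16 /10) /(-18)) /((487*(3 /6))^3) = -32 /5197558635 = -0.00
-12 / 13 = -0.92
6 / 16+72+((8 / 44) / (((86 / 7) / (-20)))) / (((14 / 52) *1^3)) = 269707 / 3784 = 71.28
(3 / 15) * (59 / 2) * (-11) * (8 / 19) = -2596 / 95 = -27.33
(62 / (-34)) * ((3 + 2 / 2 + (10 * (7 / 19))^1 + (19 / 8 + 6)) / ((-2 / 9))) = 681039 / 5168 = 131.78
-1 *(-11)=11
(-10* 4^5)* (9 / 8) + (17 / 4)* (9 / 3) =-46029 / 4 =-11507.25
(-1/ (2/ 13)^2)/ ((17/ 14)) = -1183/ 34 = -34.79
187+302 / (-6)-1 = 407 / 3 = 135.67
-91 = -91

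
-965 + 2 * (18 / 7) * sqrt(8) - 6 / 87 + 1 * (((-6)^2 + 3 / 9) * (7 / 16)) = -1321249 / 1392 + 72 * sqrt(2) / 7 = -934.63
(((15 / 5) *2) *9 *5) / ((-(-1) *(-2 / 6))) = -810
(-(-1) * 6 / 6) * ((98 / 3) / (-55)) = -98 / 165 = -0.59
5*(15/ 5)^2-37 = 8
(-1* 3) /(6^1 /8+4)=-12 /19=-0.63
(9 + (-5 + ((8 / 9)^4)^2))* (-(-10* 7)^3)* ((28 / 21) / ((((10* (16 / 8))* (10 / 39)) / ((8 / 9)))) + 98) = 57301367864104000 / 387420489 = 147904846.26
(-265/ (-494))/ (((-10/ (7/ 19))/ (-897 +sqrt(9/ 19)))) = 17.71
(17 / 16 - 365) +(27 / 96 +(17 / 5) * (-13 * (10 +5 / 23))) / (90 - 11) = -21492959 / 58144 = -369.65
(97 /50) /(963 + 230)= 97 /59650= 0.00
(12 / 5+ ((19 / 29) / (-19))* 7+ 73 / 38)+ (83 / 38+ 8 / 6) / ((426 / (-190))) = 4420153 / 1760445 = 2.51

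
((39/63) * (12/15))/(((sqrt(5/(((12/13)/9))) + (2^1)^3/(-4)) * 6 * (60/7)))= 52/120825 + 13 * sqrt(195)/120825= 0.00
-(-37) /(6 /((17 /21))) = 629 /126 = 4.99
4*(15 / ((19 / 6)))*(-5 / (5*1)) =-360 / 19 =-18.95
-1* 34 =-34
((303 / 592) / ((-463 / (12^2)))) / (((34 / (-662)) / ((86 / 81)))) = 2875066 / 873681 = 3.29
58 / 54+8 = 245 / 27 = 9.07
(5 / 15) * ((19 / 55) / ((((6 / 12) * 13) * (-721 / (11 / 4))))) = -19 / 281190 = -0.00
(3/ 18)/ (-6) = -1/ 36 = -0.03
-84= -84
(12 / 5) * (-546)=-6552 / 5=-1310.40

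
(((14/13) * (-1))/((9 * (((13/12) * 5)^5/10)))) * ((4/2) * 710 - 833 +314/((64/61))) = -686109312/3016755625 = -0.23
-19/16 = -1.19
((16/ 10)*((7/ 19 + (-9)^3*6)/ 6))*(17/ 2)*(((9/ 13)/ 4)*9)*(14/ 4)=-266997087/ 4940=-54047.99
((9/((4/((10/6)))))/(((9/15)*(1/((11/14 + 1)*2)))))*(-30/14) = -47.83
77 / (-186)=-77 / 186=-0.41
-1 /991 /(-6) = 1 /5946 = 0.00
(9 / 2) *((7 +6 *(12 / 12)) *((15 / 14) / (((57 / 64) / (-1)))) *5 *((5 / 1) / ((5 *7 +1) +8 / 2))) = -5850 / 133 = -43.98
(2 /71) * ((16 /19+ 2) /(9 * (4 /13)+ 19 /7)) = 9828 /673151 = 0.01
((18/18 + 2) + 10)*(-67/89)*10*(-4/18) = 17420/801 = 21.75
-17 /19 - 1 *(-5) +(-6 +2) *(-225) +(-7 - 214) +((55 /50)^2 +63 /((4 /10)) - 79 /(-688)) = 275142753 /326800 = 841.93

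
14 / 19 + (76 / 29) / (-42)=7804 / 11571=0.67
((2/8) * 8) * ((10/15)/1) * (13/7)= 52/21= 2.48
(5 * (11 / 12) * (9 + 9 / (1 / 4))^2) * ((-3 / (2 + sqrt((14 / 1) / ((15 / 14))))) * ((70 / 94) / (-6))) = -19490625 / 25568 + 9095625 * sqrt(15) / 25568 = 615.48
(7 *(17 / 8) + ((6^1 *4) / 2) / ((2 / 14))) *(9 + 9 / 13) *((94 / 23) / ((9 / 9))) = 2342151 / 598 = 3916.64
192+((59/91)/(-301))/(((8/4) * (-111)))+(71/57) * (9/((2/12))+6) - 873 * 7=-675218333761/115535238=-5844.26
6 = 6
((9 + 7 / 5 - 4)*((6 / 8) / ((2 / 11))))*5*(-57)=-7524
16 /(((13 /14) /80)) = 17920 /13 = 1378.46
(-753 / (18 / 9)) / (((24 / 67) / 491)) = -8257147 / 16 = -516071.69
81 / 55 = 1.47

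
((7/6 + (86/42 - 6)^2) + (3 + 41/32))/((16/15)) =19.75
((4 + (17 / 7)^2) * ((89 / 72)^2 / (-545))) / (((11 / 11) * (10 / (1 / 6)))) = -768337 / 1661264640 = -0.00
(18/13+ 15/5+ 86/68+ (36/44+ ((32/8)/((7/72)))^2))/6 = 404814533/1429428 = 283.20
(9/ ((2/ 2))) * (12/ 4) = 27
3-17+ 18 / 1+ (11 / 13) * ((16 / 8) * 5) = 162 / 13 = 12.46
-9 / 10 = -0.90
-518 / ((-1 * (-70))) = -37 / 5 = -7.40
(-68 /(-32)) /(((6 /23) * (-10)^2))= 0.08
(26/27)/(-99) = -26/2673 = -0.01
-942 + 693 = -249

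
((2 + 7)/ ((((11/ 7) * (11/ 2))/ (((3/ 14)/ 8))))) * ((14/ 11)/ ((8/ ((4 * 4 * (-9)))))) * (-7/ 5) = 11907/ 13310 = 0.89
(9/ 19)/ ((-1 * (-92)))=0.01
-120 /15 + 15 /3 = -3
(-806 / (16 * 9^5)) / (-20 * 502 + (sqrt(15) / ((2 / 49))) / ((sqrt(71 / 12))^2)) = 1402037 * sqrt(15) / 40006844551231920 + 509912273 / 6001026682684788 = 0.00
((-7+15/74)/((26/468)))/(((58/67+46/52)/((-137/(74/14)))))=7562706606/4174081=1811.83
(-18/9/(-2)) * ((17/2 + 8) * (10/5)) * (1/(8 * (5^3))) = 33/1000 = 0.03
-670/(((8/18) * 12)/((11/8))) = -11055/64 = -172.73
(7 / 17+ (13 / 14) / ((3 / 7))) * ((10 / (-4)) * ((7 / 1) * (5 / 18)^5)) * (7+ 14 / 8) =-1006796875 / 1541887488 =-0.65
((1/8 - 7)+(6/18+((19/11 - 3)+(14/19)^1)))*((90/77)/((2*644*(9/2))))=-177505/124366704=-0.00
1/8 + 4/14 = 23/56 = 0.41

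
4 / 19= 0.21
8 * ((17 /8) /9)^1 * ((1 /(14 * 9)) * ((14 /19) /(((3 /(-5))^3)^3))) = -33203125 /30292137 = -1.10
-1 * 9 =-9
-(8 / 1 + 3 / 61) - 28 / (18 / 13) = -15521 / 549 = -28.27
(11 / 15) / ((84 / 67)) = 737 / 1260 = 0.58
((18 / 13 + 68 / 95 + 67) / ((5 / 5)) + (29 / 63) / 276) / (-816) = -1483910347 / 17522930880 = -0.08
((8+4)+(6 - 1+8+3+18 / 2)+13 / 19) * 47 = 33652 / 19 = 1771.16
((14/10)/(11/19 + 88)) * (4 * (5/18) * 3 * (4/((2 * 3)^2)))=266/45441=0.01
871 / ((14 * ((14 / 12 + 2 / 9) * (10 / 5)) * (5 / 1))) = 7839 / 1750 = 4.48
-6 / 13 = -0.46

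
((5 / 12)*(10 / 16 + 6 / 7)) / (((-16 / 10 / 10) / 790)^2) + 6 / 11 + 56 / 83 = 36948185728807 / 2454144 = 15055426.95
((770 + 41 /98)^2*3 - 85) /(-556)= -17100386663 /5339824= -3202.43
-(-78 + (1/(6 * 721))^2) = 78.00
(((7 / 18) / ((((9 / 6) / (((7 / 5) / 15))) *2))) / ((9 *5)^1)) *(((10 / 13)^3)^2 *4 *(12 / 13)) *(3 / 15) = 627200 / 15247889631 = 0.00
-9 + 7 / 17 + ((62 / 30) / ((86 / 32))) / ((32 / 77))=-147761 / 21930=-6.74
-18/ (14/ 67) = -603/ 7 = -86.14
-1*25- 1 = -26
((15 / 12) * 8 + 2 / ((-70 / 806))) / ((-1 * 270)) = 0.05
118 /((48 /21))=413 /8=51.62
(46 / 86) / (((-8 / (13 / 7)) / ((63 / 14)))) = -2691 / 4816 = -0.56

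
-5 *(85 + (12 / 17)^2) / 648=-123545 / 187272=-0.66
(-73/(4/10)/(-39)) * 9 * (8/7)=4380/91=48.13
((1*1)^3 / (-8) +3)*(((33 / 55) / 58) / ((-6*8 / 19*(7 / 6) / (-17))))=22287 / 129920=0.17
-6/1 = -6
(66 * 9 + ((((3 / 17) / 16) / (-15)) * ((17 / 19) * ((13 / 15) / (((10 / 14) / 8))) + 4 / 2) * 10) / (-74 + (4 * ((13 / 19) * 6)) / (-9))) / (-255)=-2.33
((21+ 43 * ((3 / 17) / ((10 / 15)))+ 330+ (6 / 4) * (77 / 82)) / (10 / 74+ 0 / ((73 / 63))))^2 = 1408291715547369 / 194323600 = 7247147.11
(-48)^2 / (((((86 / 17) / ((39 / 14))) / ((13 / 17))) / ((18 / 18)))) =292032 / 301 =970.21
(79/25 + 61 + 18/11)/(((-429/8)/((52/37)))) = -579008/335775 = -1.72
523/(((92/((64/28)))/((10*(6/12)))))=10460/161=64.97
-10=-10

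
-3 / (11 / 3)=-9 / 11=-0.82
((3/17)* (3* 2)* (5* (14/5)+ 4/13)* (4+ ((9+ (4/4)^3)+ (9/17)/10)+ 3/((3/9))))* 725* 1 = 951258870/3757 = 253196.40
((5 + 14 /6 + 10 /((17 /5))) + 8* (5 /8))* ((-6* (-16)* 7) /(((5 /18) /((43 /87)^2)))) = 645286208 /71485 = 9026.88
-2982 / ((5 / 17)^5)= -4234013574 / 3125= -1354884.34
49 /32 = 1.53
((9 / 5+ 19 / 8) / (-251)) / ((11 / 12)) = -501 / 27610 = -0.02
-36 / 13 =-2.77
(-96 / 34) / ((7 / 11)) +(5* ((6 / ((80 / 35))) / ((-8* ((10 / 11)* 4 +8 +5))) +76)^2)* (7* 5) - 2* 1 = 1832329618939969 / 1813704704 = 1010268.99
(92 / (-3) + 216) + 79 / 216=40111 / 216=185.70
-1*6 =-6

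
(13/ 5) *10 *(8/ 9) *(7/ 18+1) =2600/ 81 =32.10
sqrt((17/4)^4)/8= 289/128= 2.26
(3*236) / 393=236 / 131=1.80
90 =90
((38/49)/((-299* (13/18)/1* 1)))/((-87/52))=912/424879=0.00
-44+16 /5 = -204 /5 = -40.80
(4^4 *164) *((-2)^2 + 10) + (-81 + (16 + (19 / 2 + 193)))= 1175827 / 2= 587913.50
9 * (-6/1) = -54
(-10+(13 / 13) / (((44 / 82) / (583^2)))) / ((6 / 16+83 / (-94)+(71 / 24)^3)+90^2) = 77.96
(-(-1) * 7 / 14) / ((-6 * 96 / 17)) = -17 / 1152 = -0.01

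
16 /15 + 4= 76 /15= 5.07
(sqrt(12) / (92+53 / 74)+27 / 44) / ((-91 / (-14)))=296 * sqrt(3) / 89193+27 / 286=0.10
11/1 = 11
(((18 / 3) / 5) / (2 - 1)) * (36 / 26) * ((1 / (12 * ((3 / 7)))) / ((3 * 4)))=7 / 260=0.03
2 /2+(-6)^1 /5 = -1 /5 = -0.20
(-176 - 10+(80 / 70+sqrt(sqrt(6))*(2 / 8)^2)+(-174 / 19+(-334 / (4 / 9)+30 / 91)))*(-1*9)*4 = 58832118 / 1729 - 9*6^(1 / 4) / 4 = 34023.15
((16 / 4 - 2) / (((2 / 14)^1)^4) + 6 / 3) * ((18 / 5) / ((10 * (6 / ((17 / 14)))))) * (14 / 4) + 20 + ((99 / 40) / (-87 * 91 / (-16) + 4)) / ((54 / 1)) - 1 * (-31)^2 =284.02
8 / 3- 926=-2770 / 3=-923.33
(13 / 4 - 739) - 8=-2975 / 4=-743.75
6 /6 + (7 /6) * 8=31 /3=10.33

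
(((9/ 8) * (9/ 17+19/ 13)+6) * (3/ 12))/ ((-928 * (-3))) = 607/ 820352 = 0.00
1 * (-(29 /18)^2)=-2.60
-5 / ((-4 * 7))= 5 / 28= 0.18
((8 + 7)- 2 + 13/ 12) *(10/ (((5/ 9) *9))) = 169/ 6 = 28.17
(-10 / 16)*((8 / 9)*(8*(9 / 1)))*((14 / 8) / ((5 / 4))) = -56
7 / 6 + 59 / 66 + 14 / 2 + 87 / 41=15130 / 1353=11.18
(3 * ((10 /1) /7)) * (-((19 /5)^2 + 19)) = -5016 /35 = -143.31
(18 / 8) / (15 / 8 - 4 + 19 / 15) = -270 / 103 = -2.62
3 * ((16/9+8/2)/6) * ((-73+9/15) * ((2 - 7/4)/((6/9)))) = -78.43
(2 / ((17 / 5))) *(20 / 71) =200 / 1207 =0.17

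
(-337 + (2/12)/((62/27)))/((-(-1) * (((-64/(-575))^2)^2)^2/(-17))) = 8486912402180981903076171875/34902897112121344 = 243157820822.66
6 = 6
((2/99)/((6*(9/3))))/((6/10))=5/2673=0.00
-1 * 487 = -487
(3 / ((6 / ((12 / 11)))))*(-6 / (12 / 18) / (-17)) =54 / 187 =0.29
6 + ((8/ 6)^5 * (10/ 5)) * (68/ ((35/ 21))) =141694/ 405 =349.86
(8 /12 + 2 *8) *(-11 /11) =-50 /3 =-16.67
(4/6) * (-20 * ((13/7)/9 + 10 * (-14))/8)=44035/189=232.99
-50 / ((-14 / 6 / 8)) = 1200 / 7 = 171.43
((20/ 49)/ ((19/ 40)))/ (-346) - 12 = -12.00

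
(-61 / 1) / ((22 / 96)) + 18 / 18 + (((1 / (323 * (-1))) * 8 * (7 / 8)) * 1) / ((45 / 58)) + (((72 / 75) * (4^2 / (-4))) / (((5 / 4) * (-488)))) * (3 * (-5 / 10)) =-64666970369 / 243824625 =-265.22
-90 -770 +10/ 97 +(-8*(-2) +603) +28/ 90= -1050157/ 4365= -240.59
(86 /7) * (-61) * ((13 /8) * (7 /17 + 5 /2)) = -3375801 /952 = -3546.01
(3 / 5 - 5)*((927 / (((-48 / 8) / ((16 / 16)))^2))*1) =-1133 / 10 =-113.30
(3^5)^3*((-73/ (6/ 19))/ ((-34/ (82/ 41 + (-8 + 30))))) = 39803868018/ 17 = 2341404001.06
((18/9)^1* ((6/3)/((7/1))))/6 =2/21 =0.10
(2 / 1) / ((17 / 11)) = 22 / 17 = 1.29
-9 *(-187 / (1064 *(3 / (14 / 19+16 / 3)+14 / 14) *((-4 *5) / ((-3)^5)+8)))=6431967 / 49107856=0.13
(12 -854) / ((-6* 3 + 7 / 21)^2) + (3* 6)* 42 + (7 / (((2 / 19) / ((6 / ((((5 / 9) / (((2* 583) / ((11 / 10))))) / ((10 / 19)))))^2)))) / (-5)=-25769639503026 / 53371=-482839735.12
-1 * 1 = -1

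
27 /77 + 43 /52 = 4715 /4004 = 1.18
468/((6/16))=1248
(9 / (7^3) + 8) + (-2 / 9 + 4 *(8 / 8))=36439 / 3087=11.80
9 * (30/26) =135/13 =10.38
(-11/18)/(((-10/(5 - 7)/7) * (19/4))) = -0.18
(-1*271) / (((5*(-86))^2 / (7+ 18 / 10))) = -2981 / 231125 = -0.01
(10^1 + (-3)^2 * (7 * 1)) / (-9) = -73 / 9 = -8.11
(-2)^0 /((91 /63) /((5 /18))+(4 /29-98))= -145 /13436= -0.01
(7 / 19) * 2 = 14 / 19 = 0.74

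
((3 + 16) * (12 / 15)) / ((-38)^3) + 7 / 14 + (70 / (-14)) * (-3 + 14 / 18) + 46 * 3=2430428 / 16245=149.61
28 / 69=0.41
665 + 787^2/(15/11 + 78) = 8469.19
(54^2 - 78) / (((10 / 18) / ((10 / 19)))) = 51084 / 19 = 2688.63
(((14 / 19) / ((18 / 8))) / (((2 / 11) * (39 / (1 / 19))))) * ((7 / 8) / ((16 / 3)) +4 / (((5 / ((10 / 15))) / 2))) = 0.00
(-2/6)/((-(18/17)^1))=17/54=0.31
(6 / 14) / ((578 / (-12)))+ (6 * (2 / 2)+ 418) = 857734 / 2023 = 423.99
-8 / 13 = -0.62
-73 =-73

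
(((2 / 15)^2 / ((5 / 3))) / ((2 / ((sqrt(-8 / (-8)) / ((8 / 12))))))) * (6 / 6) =1 / 125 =0.01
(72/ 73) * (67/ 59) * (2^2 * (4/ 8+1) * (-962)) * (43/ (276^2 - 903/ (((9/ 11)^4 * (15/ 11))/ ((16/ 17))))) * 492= -153225611189820/ 83782783207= -1828.84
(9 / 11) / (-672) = -3 / 2464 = -0.00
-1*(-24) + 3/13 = 315/13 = 24.23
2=2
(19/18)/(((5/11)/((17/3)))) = 3553/270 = 13.16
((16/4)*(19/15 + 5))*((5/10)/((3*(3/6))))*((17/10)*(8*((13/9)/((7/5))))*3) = 332384/945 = 351.73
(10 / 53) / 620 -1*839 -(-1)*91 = -2457927 / 3286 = -748.00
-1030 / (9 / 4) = -4120 / 9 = -457.78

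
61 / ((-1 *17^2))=-61 / 289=-0.21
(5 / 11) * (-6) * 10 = -300 / 11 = -27.27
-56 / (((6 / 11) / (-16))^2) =-433664 / 9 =-48184.89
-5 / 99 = -0.05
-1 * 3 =-3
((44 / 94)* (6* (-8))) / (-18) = 176 / 141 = 1.25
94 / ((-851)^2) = 94 / 724201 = 0.00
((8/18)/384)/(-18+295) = 1/239328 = 0.00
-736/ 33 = -22.30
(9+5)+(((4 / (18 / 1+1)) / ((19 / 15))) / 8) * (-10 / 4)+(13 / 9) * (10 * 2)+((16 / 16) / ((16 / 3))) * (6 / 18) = 2230085 / 51984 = 42.90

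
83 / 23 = 3.61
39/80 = 0.49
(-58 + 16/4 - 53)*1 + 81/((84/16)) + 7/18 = -11489/126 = -91.18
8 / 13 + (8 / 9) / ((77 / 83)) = 14176 / 9009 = 1.57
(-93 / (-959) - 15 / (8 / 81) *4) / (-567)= 388333 / 362502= 1.07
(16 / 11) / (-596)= -0.00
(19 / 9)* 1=19 / 9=2.11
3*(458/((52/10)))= 3435/13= 264.23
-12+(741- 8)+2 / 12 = 4327 / 6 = 721.17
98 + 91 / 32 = 100.84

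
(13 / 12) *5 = 65 / 12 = 5.42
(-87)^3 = -658503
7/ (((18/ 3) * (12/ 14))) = 1.36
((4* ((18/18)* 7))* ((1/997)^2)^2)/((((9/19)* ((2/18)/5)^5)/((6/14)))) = 4674712500/988053892081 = 0.00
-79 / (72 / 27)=-29.62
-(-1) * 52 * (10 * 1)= 520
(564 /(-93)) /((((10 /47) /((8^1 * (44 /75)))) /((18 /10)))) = -4665408 /19375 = -240.80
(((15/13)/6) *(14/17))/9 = 35/1989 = 0.02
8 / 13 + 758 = 9862 / 13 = 758.62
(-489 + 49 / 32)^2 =243328801 / 1024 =237625.78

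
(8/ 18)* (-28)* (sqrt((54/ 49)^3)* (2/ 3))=-192* sqrt(6)/ 49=-9.60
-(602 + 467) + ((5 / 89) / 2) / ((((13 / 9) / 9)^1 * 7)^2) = -1575692437 / 1474018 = -1068.98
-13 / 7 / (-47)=0.04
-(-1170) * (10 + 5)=17550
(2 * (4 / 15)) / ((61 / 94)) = 752 / 915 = 0.82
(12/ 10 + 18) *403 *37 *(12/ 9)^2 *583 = 4450873856/ 15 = 296724923.73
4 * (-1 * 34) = -136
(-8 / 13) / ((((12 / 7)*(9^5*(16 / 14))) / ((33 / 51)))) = -539 / 156597948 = -0.00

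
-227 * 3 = -681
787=787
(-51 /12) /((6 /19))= -323 /24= -13.46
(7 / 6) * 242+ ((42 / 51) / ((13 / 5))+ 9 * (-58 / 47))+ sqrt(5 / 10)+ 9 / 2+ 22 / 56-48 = sqrt(2) / 2+ 199312717 / 872508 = 229.14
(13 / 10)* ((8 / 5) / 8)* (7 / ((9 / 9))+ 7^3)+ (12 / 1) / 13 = 1195 / 13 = 91.92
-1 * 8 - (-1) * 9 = 1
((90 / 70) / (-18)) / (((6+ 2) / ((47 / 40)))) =-47 / 4480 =-0.01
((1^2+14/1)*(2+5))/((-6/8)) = -140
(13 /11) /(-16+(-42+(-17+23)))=-1 /44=-0.02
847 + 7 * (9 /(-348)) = 98231 /116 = 846.82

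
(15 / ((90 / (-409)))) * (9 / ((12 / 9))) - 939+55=-10753 / 8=-1344.12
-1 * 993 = -993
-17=-17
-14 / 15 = -0.93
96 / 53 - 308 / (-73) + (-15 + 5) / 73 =5.89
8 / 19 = 0.42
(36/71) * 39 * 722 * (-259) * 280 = -1035389489.58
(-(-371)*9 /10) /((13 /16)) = 410.95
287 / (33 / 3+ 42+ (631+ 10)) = 287 / 694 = 0.41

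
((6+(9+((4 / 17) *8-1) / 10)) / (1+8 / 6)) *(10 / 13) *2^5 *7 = 246240 / 221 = 1114.21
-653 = -653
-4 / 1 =-4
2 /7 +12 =86 /7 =12.29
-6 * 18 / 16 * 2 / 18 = -3 / 4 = -0.75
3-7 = -4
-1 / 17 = -0.06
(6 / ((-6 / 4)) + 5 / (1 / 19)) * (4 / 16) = 91 / 4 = 22.75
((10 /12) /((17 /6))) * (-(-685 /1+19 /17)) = 201.14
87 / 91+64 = 5911 / 91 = 64.96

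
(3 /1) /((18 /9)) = 3 /2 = 1.50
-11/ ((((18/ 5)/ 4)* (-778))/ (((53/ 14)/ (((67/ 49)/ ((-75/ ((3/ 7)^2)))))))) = -24996125/ 1407402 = -17.76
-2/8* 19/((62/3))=-57/248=-0.23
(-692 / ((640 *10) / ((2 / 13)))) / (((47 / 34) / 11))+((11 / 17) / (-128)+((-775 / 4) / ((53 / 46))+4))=-289432790533 / 1761635200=-164.30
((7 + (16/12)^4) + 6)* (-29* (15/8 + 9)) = -1100869/216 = -5096.62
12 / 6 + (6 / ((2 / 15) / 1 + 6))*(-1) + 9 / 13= 1.71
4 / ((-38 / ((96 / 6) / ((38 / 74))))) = -1184 / 361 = -3.28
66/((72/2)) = 11/6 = 1.83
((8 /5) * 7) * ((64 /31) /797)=0.03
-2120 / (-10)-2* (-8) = 228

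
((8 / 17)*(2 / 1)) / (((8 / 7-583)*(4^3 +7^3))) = -112 / 28181087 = -0.00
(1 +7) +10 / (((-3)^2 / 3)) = 11.33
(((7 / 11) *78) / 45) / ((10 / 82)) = 7462 / 825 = 9.04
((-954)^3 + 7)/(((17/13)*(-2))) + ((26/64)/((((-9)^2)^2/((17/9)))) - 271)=10664012568164125/32122656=331977921.38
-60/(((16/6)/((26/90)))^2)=-0.70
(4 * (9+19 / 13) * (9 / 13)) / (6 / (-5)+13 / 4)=97920 / 6929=14.13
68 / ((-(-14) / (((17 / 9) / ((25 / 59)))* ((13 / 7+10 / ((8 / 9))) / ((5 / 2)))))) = 6257717 / 55125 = 113.52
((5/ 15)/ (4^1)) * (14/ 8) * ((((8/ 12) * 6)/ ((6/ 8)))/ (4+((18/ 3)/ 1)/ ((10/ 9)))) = 35/ 423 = 0.08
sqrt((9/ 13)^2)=9/ 13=0.69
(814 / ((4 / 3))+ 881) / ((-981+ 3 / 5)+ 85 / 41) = -611515 / 401114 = -1.52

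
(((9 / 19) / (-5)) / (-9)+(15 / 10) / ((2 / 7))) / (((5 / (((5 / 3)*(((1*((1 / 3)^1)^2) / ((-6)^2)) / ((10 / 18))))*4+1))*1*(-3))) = -13993 / 38475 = -0.36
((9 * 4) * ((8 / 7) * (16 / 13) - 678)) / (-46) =529.51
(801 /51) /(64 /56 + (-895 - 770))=-1869 /197999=-0.01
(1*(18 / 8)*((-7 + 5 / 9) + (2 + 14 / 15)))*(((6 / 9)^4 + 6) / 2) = -19829 / 810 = -24.48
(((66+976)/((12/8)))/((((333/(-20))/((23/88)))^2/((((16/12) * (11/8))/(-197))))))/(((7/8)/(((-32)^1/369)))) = 881948800/5586171875361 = 0.00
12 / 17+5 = 5.71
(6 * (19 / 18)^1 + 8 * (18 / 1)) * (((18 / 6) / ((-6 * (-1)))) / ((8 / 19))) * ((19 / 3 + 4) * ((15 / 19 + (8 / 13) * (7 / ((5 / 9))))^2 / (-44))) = -15721366319 / 5137600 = -3060.06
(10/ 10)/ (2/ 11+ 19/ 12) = 0.57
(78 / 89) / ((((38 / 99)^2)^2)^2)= 359870430826888839 / 193476750163072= 1860.02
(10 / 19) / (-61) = -10 / 1159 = -0.01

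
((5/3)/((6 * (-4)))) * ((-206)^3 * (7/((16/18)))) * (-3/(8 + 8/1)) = -114736335/128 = -896377.62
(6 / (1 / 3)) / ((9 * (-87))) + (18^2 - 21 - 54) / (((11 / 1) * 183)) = 5879 / 58377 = 0.10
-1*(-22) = 22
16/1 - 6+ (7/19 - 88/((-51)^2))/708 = 349903055/34988652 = 10.00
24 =24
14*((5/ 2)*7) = 245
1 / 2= 0.50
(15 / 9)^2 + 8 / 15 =149 / 45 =3.31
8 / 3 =2.67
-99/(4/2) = -99/2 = -49.50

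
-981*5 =-4905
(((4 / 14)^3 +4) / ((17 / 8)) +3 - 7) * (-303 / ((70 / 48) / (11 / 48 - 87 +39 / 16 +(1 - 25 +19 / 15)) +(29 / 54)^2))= 34861453665984 / 15007343827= 2322.96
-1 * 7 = -7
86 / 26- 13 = -9.69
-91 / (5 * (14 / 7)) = -91 / 10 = -9.10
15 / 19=0.79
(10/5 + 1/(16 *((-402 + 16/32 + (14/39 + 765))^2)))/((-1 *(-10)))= 6443850809/32219246440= 0.20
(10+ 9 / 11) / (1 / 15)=1785 / 11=162.27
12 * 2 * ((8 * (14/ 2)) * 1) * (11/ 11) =1344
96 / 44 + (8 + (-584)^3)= -2190943632 / 11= -199176693.82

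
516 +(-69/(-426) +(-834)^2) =98842247/142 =696072.16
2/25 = 0.08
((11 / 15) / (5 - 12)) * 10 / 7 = -22 / 147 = -0.15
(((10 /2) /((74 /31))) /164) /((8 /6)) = 465 /48544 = 0.01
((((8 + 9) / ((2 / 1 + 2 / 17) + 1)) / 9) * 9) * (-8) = -2312 / 53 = -43.62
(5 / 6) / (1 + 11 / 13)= 65 / 144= 0.45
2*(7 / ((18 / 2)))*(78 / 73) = 1.66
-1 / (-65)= 1 / 65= 0.02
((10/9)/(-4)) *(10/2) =-25/18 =-1.39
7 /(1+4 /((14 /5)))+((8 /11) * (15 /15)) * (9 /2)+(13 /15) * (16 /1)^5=2549105521 /2805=908772.02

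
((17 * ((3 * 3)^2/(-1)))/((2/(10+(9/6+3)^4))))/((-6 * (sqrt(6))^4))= 342771/256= 1338.95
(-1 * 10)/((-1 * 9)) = 1.11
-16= -16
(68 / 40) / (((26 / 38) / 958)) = 154717 / 65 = 2380.26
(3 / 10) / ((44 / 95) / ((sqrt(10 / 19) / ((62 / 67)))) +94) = 0.00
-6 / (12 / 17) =-17 / 2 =-8.50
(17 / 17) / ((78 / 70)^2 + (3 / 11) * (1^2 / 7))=13475 / 17256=0.78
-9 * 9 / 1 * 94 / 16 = -3807 / 8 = -475.88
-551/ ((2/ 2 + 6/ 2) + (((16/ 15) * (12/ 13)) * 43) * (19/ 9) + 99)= -322335/ 112543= -2.86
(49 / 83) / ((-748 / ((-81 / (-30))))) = -1323 / 620840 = -0.00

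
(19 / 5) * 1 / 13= 19 / 65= 0.29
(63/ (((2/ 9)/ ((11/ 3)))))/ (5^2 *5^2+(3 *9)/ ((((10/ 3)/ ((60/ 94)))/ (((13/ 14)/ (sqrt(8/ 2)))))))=1367982/ 825659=1.66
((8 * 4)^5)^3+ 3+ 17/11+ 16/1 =415568250492528778805474/11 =37778931862957161709588.55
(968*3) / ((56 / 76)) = 27588 / 7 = 3941.14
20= 20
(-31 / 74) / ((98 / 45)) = -1395 / 7252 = -0.19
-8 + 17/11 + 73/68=-4025/748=-5.38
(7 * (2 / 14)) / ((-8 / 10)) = -5 / 4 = -1.25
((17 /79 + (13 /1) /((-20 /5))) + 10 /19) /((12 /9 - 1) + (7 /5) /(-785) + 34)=-0.07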